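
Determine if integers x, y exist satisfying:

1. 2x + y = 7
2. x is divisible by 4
Yes

Take x = 0, y = 7. Substituting into each constraint:
  (1) 2(0) + 7 = 7 ✓
  (2) 0 = 4 × 0, remainder 0 ✓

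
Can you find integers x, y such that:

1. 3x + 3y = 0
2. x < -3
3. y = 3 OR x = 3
No

The full constraint system is jointly infeasible over the integers. Each constraint and what it forces:

  - 3x + 3y = 0: is a linear equation tying the variables together
  - x < -3: bounds one variable relative to a constant
  - y = 3 OR x = 3: forces a choice: either y = 3 or x = 3

Split on the disjunction (y = 3 OR x = 3):
  • If y = 3: the equation forces x = -3, which contradicts the bound x ≤ -4.
  • If x = 3: this contradicts the bound x ≤ -4.
Both branches are infeasible, so the system has no integer solution.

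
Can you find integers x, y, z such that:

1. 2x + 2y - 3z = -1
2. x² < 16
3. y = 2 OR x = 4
Yes

Take x = 2, y = 2, z = 3. Substituting into each constraint:
  (1) 2(2) + 2(2) - 3(3) = -1 ✓
  (2) x² = (2)² = 4, and 4 < 16 ✓
  (3) y = 2, target 2 ✓ (first branch holds)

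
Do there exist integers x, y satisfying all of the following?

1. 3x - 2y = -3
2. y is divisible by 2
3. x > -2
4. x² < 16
Yes

Take x = -1, y = 0. Substituting into each constraint:
  (1) 3(-1) - 2(0) = -3 ✓
  (2) 0 = 2 × 0, remainder 0 ✓
  (3) -1 > -2 ✓
  (4) x² = (-1)² = 1, and 1 < 16 ✓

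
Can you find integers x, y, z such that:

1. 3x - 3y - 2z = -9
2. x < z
Yes

Take x = 2, y = 3, z = 3. Substituting into each constraint:
  (1) 3(2) - 3(3) - 2(3) = -9 ✓
  (2) 2 < 3 ✓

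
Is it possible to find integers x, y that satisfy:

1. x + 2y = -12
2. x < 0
Yes

Take x = -12, y = 0. Substituting into each constraint:
  (1) (-12) + 2(0) = -12 ✓
  (2) -12 < 0 ✓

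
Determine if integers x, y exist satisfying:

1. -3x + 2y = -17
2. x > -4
Yes

Take x = 1, y = -7. Substituting into each constraint:
  (1) -3(1) + 2(-7) = -17 ✓
  (2) 1 > -4 ✓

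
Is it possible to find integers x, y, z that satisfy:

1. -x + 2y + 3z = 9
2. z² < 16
Yes

Take x = 0, y = 0, z = 3. Substituting into each constraint:
  (1) 0 + 2(0) + 3(3) = 9 ✓
  (2) z² = (3)² = 9, and 9 < 16 ✓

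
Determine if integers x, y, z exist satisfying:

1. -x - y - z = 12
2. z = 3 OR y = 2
Yes

Take x = 0, y = 2, z = -14. Substituting into each constraint:
  (1) 0 + (-2) + 14 = 12 ✓
  (2) y = 2, target 2 ✓ (second branch holds)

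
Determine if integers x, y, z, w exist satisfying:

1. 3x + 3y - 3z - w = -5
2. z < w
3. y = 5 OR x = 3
Yes

Take x = 7, y = 5, z = 10, w = 11. Substituting into each constraint:
  (1) 3(7) + 3(5) - 3(10) + (-11) = -5 ✓
  (2) 10 < 11 ✓
  (3) y = 5, target 5 ✓ (first branch holds)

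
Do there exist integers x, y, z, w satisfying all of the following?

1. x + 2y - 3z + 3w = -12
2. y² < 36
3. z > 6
Yes

Take x = 9, y = 0, z = 7, w = 0. Substituting into each constraint:
  (1) 9 + 2(0) - 3(7) + 3(0) = -12 ✓
  (2) y² = (0)² = 0, and 0 < 36 ✓
  (3) 7 > 6 ✓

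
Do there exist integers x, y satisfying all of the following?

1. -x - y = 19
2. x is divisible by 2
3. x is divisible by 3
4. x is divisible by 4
Yes

Take x = 0, y = -19. Substituting into each constraint:
  (1) 0 + 19 = 19 ✓
  (2) 0 = 2 × 0, remainder 0 ✓
  (3) 0 = 3 × 0, remainder 0 ✓
  (4) 0 = 4 × 0, remainder 0 ✓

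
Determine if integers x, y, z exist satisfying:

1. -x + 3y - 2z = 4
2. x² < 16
Yes

Take x = 0, y = 0, z = -2. Substituting into each constraint:
  (1) 0 + 3(0) - 2(-2) = 4 ✓
  (2) x² = (0)² = 0, and 0 < 16 ✓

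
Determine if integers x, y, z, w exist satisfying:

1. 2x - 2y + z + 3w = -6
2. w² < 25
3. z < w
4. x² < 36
Yes

Take x = 0, y = 6, z = 0, w = 2. Substituting into each constraint:
  (1) 2(0) - 2(6) + 0 + 3(2) = -6 ✓
  (2) w² = (2)² = 4, and 4 < 25 ✓
  (3) 0 < 2 ✓
  (4) x² = (0)² = 0, and 0 < 36 ✓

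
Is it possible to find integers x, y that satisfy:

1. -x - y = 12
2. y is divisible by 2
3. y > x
Yes

Take x = -12, y = 0. Substituting into each constraint:
  (1) 12 + 0 = 12 ✓
  (2) 0 = 2 × 0, remainder 0 ✓
  (3) 0 > -12 ✓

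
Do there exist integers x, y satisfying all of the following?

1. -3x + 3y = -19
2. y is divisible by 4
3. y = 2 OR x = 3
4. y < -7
No

Even the single constraint (-3x + 3y = -19) is infeasible over the integers.

  - -3x + 3y = -19: every term on the left is divisible by 3, so the LHS ≡ 0 (mod 3), but the RHS -19 is not — no integer solution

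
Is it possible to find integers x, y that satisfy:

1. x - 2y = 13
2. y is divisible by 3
Yes

Take x = 13, y = 0. Substituting into each constraint:
  (1) 13 - 2(0) = 13 ✓
  (2) 0 = 3 × 0, remainder 0 ✓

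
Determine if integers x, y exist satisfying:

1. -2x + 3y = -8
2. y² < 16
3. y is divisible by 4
Yes

Take x = 4, y = 0. Substituting into each constraint:
  (1) -2(4) + 3(0) = -8 ✓
  (2) y² = (0)² = 0, and 0 < 16 ✓
  (3) 0 = 4 × 0, remainder 0 ✓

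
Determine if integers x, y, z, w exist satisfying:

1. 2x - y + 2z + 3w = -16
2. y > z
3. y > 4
Yes

Take x = -5, y = 6, z = 0, w = 0. Substituting into each constraint:
  (1) 2(-5) + (-6) + 2(0) + 3(0) = -16 ✓
  (2) 6 > 0 ✓
  (3) 6 > 4 ✓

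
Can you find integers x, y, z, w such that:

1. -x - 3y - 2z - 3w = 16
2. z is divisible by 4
Yes

Take x = 2, y = 0, z = 0, w = -6. Substituting into each constraint:
  (1) (-2) - 3(0) - 2(0) - 3(-6) = 16 ✓
  (2) 0 = 4 × 0, remainder 0 ✓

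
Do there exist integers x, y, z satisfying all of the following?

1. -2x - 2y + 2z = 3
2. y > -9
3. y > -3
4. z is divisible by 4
No

Even the single constraint (-2x - 2y + 2z = 3) is infeasible over the integers.

  - -2x - 2y + 2z = 3: every term on the left is divisible by 2, so the LHS ≡ 0 (mod 2), but the RHS 3 is not — no integer solution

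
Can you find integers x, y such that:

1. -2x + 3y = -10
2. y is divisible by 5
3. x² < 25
No

The full constraint system is jointly infeasible over the integers. Each constraint and what it forces:

  - -2x + 3y = -10: is a linear equation tying the variables together
  - y is divisible by 5: restricts y to multiples of 5
  - x² < 25: restricts x to |x| ≤ 4

The bounds confine x to {-4, -3, -2, -1, 0, 1, 2, 3, 4}. For each value, substitute into the equation:
  • x = -4: the equation forces y = -6, but 5 does not divide -6.
  • x = -3: the equation gives 3y = -16, so y would not be an integer.
  • x = -2: the equation gives 3y = -14, so y would not be an integer.
  • x = -1: the equation forces y = -4, but 5 does not divide -4.
  • x = 0: the equation gives 3y = -10, so y would not be an integer.
  • x = 1: the equation gives 3y = -8, so y would not be an integer.
  • x = 2: the equation forces y = -2, but 5 does not divide -2.
  • x = 3: the equation gives 3y = -4, so y would not be an integer.
  • x = 4: the equation gives 3y = -2, so y would not be an integer.
Every case fails, so no integer solution exists.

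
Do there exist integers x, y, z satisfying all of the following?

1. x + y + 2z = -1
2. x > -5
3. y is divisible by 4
Yes

Take x = -1, y = 0, z = 0. Substituting into each constraint:
  (1) (-1) + 0 + 2(0) = -1 ✓
  (2) -1 > -5 ✓
  (3) 0 = 4 × 0, remainder 0 ✓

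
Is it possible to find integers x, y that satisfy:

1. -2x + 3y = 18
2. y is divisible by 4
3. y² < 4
Yes

Take x = -9, y = 0. Substituting into each constraint:
  (1) -2(-9) + 3(0) = 18 ✓
  (2) 0 = 4 × 0, remainder 0 ✓
  (3) y² = (0)² = 0, and 0 < 4 ✓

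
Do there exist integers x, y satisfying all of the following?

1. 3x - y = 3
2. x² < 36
Yes

Take x = 1, y = 0. Substituting into each constraint:
  (1) 3(1) + 0 = 3 ✓
  (2) x² = (1)² = 1, and 1 < 36 ✓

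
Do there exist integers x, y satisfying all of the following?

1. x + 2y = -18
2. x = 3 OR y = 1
Yes

Take x = -20, y = 1. Substituting into each constraint:
  (1) (-20) + 2(1) = -18 ✓
  (2) y = 1, target 1 ✓ (second branch holds)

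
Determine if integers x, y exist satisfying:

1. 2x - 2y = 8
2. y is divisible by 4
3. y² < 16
Yes

Take x = 4, y = 0. Substituting into each constraint:
  (1) 2(4) - 2(0) = 8 ✓
  (2) 0 = 4 × 0, remainder 0 ✓
  (3) y² = (0)² = 0, and 0 < 16 ✓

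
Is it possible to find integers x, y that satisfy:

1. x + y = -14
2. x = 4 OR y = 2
Yes

Take x = -16, y = 2. Substituting into each constraint:
  (1) (-16) + 2 = -14 ✓
  (2) y = 2, target 2 ✓ (second branch holds)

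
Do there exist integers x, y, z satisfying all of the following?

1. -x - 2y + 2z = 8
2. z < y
Yes

Take x = -10, y = 0, z = -1. Substituting into each constraint:
  (1) 10 - 2(0) + 2(-1) = 8 ✓
  (2) -1 < 0 ✓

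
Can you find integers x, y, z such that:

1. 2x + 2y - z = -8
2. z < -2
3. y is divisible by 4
Yes

Take x = -6, y = 0, z = -4. Substituting into each constraint:
  (1) 2(-6) + 2(0) + 4 = -8 ✓
  (2) -4 < -2 ✓
  (3) 0 = 4 × 0, remainder 0 ✓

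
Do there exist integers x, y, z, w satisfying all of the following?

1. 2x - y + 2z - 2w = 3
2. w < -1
Yes

Take x = 0, y = 1, z = 0, w = -2. Substituting into each constraint:
  (1) 2(0) + (-1) + 2(0) - 2(-2) = 3 ✓
  (2) -2 < -1 ✓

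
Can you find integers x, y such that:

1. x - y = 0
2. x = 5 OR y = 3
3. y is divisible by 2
No

The full constraint system is jointly infeasible over the integers. Each constraint and what it forces:

  - x - y = 0: is a linear equation tying the variables together
  - x = 5 OR y = 3: forces a choice: either x = 5 or y = 3
  - y is divisible by 2: restricts y to multiples of 2

Split on the disjunction (x = 5 OR y = 3):
  • If x = 5: with x = 5, writing y = 2y', every remaining term of the linear equation is divisible by 2, so the left side is ≡ 0 (mod 2); but the right side -5 ≡ 1 (mod 2). No integers can satisfy it.
  • If y = 3: this contradicts the divisibility constraint — 3 is not a multiple of 2.
Both branches are infeasible, so the system has no integer solution.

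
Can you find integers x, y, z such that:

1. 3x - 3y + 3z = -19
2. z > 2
No

Even the single constraint (3x - 3y + 3z = -19) is infeasible over the integers.

  - 3x - 3y + 3z = -19: every term on the left is divisible by 3, so the LHS ≡ 0 (mod 3), but the RHS -19 is not — no integer solution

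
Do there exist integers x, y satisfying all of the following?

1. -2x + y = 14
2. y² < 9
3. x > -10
Yes

Take x = -7, y = 0. Substituting into each constraint:
  (1) -2(-7) + 0 = 14 ✓
  (2) y² = (0)² = 0, and 0 < 9 ✓
  (3) -7 > -10 ✓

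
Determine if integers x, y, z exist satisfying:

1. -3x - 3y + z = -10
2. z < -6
Yes

Take x = 1, y = 0, z = -7. Substituting into each constraint:
  (1) -3(1) - 3(0) + (-7) = -10 ✓
  (2) -7 < -6 ✓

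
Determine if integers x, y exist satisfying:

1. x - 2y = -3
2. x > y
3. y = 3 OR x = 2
No

The full constraint system is jointly infeasible over the integers. Each constraint and what it forces:

  - x - 2y = -3: is a linear equation tying the variables together
  - x > y: bounds one variable relative to another variable
  - y = 3 OR x = 2: forces a choice: either y = 3 or x = 2

Split on the disjunction (y = 3 OR x = 2):
  • If y = 3: the equation forces x = 3, giving (y, x) = (3, 3), which violates x > y.
  • If x = 2: with x = 2, every remaining term of the linear equation is divisible by 2, so the left side is ≡ 0 (mod 2); but the right side -5 ≡ 1 (mod 2). No integers can satisfy it.
Both branches are infeasible, so the system has no integer solution.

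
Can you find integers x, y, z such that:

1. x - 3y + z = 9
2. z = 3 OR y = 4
Yes

Take x = 6, y = 0, z = 3. Substituting into each constraint:
  (1) 6 - 3(0) + 3 = 9 ✓
  (2) z = 3, target 3 ✓ (first branch holds)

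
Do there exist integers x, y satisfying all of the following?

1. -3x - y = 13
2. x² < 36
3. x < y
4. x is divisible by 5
Yes

Take x = -5, y = 2. Substituting into each constraint:
  (1) -3(-5) + (-2) = 13 ✓
  (2) x² = (-5)² = 25, and 25 < 36 ✓
  (3) -5 < 2 ✓
  (4) -5 = 5 × -1, remainder 0 ✓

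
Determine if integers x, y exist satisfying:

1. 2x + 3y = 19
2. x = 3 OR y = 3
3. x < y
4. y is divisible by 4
No

A contradictory subset is {2x + 3y = 19, x = 3 OR y = 3, x < y}. No integer assignment can satisfy these jointly:

  - 2x + 3y = 19: is a linear equation tying the variables together
  - x = 3 OR y = 3: forces a choice: either x = 3 or y = 3
  - x < y: bounds one variable relative to another variable

Split on the disjunction (x = 3 OR y = 3):
  • If x = 3: with x = 3, every remaining term of the linear equation is divisible by 3, so the left side is ≡ 0 (mod 3); but the right side 13 ≡ 1 (mod 3). No integers can satisfy it.
  • If y = 3: the equation forces x = 5, giving (y, x) = (3, 5), which violates y > x.
Both branches are infeasible, so the system has no integer solution.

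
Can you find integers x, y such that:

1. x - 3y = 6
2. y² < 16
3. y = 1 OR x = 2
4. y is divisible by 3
No

A contradictory subset is {x - 3y = 6, y = 1 OR x = 2, y is divisible by 3}. No integer assignment can satisfy these jointly:

  - x - 3y = 6: is a linear equation tying the variables together
  - y = 1 OR x = 2: forces a choice: either y = 1 or x = 2
  - y is divisible by 3: restricts y to multiples of 3

Split on the disjunction (y = 1 OR x = 2):
  • If y = 1: this contradicts the divisibility constraint — 1 is not a multiple of 3.
  • If x = 2: with x = 2, writing y = 3y', every remaining term of the linear equation is divisible by 9, so the left side is ≡ 0 (mod 9); but the right side 4 ≡ 4 (mod 9). No integers can satisfy it.
Both branches are infeasible, so the system has no integer solution.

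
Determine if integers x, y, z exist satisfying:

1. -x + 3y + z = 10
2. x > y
Yes

Take x = 1, y = 0, z = 11. Substituting into each constraint:
  (1) (-1) + 3(0) + 11 = 10 ✓
  (2) 1 > 0 ✓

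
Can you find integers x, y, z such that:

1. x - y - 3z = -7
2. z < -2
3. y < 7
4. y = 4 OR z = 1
Yes

Take x = -12, y = 4, z = -3. Substituting into each constraint:
  (1) (-12) + (-4) - 3(-3) = -7 ✓
  (2) -3 < -2 ✓
  (3) 4 < 7 ✓
  (4) y = 4, target 4 ✓ (first branch holds)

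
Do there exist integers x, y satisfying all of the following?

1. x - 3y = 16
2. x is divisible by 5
Yes

Take x = 25, y = 3. Substituting into each constraint:
  (1) 25 - 3(3) = 16 ✓
  (2) 25 = 5 × 5, remainder 0 ✓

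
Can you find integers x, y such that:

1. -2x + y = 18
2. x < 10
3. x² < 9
Yes

Take x = 0, y = 18. Substituting into each constraint:
  (1) -2(0) + 18 = 18 ✓
  (2) 0 < 10 ✓
  (3) x² = (0)² = 0, and 0 < 9 ✓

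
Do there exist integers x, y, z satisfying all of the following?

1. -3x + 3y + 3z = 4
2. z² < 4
No

Even the single constraint (-3x + 3y + 3z = 4) is infeasible over the integers.

  - -3x + 3y + 3z = 4: every term on the left is divisible by 3, so the LHS ≡ 0 (mod 3), but the RHS 4 is not — no integer solution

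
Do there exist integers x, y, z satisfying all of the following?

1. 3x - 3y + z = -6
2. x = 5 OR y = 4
Yes

Take x = 0, y = 4, z = 6. Substituting into each constraint:
  (1) 3(0) - 3(4) + 6 = -6 ✓
  (2) y = 4, target 4 ✓ (second branch holds)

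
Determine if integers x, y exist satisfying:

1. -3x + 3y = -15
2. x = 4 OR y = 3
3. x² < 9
No

The full constraint system is jointly infeasible over the integers. Each constraint and what it forces:

  - -3x + 3y = -15: is a linear equation tying the variables together
  - x = 4 OR y = 3: forces a choice: either x = 4 or y = 3
  - x² < 9: restricts x to |x| ≤ 2

Split on the disjunction (x = 4 OR y = 3):
  • If x = 4: this contradicts x² < 9, which requires |x| ≤ 2.
  • If y = 3: the equation forces x = 8, but x² < 9 requires |x| ≤ 2.
Both branches are infeasible, so the system has no integer solution.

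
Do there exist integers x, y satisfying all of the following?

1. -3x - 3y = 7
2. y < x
No

Even the single constraint (-3x - 3y = 7) is infeasible over the integers.

  - -3x - 3y = 7: every term on the left is divisible by 3, so the LHS ≡ 0 (mod 3), but the RHS 7 is not — no integer solution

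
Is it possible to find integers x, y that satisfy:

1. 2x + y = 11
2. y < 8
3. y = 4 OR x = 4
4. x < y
No

A contradictory subset is {2x + y = 11, y = 4 OR x = 4, x < y}. No integer assignment can satisfy these jointly:

  - 2x + y = 11: is a linear equation tying the variables together
  - y = 4 OR x = 4: forces a choice: either y = 4 or x = 4
  - x < y: bounds one variable relative to another variable

Split on the disjunction (y = 4 OR x = 4):
  • If y = 4: with y = 4, every remaining term of the linear equation is divisible by 2, so the left side is ≡ 0 (mod 2); but the right side 7 ≡ 1 (mod 2). No integers can satisfy it.
  • If x = 4: the equation forces y = 3, giving (x, y) = (4, 3), which violates y > x.
Both branches are infeasible, so the system has no integer solution.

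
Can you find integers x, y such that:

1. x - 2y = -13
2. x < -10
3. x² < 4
No

A contradictory subset is {x < -10, x² < 4}. No integer assignment can satisfy these jointly:

  - x < -10: bounds one variable relative to a constant
  - x² < 4: restricts x to |x| ≤ 1

Direct contradiction: the bounds on x require x ≥ -1 and x ≤ -11 simultaneously, which is empty.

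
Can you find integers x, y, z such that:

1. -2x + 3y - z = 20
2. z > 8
Yes

Take x = -15, y = 0, z = 10. Substituting into each constraint:
  (1) -2(-15) + 3(0) + (-10) = 20 ✓
  (2) 10 > 8 ✓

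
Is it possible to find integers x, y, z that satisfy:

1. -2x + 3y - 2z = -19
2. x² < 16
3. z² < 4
Yes

Take x = 2, y = -5, z = 0. Substituting into each constraint:
  (1) -2(2) + 3(-5) - 2(0) = -19 ✓
  (2) x² = (2)² = 4, and 4 < 16 ✓
  (3) z² = (0)² = 0, and 0 < 4 ✓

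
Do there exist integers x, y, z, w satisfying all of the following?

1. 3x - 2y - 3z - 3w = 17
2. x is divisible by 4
Yes

Take x = 0, y = -10, z = 0, w = 1. Substituting into each constraint:
  (1) 3(0) - 2(-10) - 3(0) - 3(1) = 17 ✓
  (2) 0 = 4 × 0, remainder 0 ✓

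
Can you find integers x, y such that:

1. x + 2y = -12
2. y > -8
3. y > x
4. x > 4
No

A contradictory subset is {x + 2y = -12, y > -8, x > 4}. No integer assignment can satisfy these jointly:

  - x + 2y = -12: is a linear equation tying the variables together
  - y > -8: bounds one variable relative to a constant
  - x > 4: bounds one variable relative to a constant

Range argument: with x ∈ [5, ∞], y ∈ [-7, ∞], the left side of the equation is at least -9, but the right side is -12 < -9. No integer solution exists.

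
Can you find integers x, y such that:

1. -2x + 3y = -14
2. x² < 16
Yes

Take x = -2, y = -6. Substituting into each constraint:
  (1) -2(-2) + 3(-6) = -14 ✓
  (2) x² = (-2)² = 4, and 4 < 16 ✓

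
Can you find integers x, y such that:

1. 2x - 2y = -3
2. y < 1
No

Even the single constraint (2x - 2y = -3) is infeasible over the integers.

  - 2x - 2y = -3: every term on the left is divisible by 2, so the LHS ≡ 0 (mod 2), but the RHS -3 is not — no integer solution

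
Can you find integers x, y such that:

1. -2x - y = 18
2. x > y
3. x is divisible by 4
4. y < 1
Yes

Take x = 0, y = -18. Substituting into each constraint:
  (1) -2(0) + 18 = 18 ✓
  (2) 0 > -18 ✓
  (3) 0 = 4 × 0, remainder 0 ✓
  (4) -18 < 1 ✓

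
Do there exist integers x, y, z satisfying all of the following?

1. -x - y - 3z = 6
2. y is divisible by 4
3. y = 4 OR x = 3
Yes

Take x = 2, y = 4, z = -4. Substituting into each constraint:
  (1) (-2) + (-4) - 3(-4) = 6 ✓
  (2) 4 = 4 × 1, remainder 0 ✓
  (3) y = 4, target 4 ✓ (first branch holds)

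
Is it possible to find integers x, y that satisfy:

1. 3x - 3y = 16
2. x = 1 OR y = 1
No

Even the single constraint (3x - 3y = 16) is infeasible over the integers.

  - 3x - 3y = 16: every term on the left is divisible by 3, so the LHS ≡ 0 (mod 3), but the RHS 16 is not — no integer solution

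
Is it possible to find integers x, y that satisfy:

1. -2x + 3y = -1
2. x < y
Yes

Take x = -4, y = -3. Substituting into each constraint:
  (1) -2(-4) + 3(-3) = -1 ✓
  (2) -4 < -3 ✓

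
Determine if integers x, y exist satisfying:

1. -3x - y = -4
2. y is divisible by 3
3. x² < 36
No

A contradictory subset is {-3x - y = -4, y is divisible by 3}. No integer assignment can satisfy these jointly:

  - -3x - y = -4: is a linear equation tying the variables together
  - y is divisible by 3: restricts y to multiples of 3

Modular obstruction: writing y = 3y', every remaining term of the linear equation is divisible by 3, so the left side is ≡ 0 (mod 3); but the right side -4 ≡ 2 (mod 3). No integers can satisfy it.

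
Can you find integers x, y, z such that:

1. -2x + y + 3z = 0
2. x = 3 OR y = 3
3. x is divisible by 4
Yes

Take x = 12, y = 3, z = 7. Substituting into each constraint:
  (1) -2(12) + 3 + 3(7) = 0 ✓
  (2) y = 3, target 3 ✓ (second branch holds)
  (3) 12 = 4 × 3, remainder 0 ✓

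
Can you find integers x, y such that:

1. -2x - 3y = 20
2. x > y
Yes

Take x = -1, y = -6. Substituting into each constraint:
  (1) -2(-1) - 3(-6) = 20 ✓
  (2) -1 > -6 ✓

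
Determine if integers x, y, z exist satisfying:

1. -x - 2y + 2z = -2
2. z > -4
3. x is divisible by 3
Yes

Take x = 0, y = 1, z = 0. Substituting into each constraint:
  (1) 0 - 2(1) + 2(0) = -2 ✓
  (2) 0 > -4 ✓
  (3) 0 = 3 × 0, remainder 0 ✓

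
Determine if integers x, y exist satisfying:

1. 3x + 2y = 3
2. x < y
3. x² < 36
Yes

Take x = -1, y = 3. Substituting into each constraint:
  (1) 3(-1) + 2(3) = 3 ✓
  (2) -1 < 3 ✓
  (3) x² = (-1)² = 1, and 1 < 36 ✓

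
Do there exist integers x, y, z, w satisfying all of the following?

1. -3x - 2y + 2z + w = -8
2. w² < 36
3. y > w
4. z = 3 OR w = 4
Yes

Take x = 4, y = 1, z = 3, w = 0. Substituting into each constraint:
  (1) -3(4) - 2(1) + 2(3) + 0 = -8 ✓
  (2) w² = (0)² = 0, and 0 < 36 ✓
  (3) 1 > 0 ✓
  (4) z = 3, target 3 ✓ (first branch holds)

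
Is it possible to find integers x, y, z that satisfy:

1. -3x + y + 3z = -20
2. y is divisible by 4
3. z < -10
Yes

Take x = 1, y = 16, z = -11. Substituting into each constraint:
  (1) -3(1) + 16 + 3(-11) = -20 ✓
  (2) 16 = 4 × 4, remainder 0 ✓
  (3) -11 < -10 ✓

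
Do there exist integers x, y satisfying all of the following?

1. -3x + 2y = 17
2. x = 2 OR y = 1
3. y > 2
No

The full constraint system is jointly infeasible over the integers. Each constraint and what it forces:

  - -3x + 2y = 17: is a linear equation tying the variables together
  - x = 2 OR y = 1: forces a choice: either x = 2 or y = 1
  - y > 2: bounds one variable relative to a constant

Split on the disjunction (x = 2 OR y = 1):
  • If x = 2: with x = 2, every remaining term of the linear equation is divisible by 2, so the left side is ≡ 0 (mod 2); but the right side 23 ≡ 1 (mod 2). No integers can satisfy it.
  • If y = 1: this contradicts the bound y ≥ 3.
Both branches are infeasible, so the system has no integer solution.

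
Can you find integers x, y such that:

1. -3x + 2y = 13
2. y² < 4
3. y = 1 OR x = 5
No

The full constraint system is jointly infeasible over the integers. Each constraint and what it forces:

  - -3x + 2y = 13: is a linear equation tying the variables together
  - y² < 4: restricts y to |y| ≤ 1
  - y = 1 OR x = 5: forces a choice: either y = 1 or x = 5

Split on the disjunction (y = 1 OR x = 5):
  • If y = 1: with y = 1, every remaining term of the linear equation is divisible by 3, so the left side is ≡ 0 (mod 3); but the right side 11 ≡ 2 (mod 3). No integers can satisfy it.
  • If x = 5: the equation forces y = 14, but y² < 4 requires |y| ≤ 1.
Both branches are infeasible, so the system has no integer solution.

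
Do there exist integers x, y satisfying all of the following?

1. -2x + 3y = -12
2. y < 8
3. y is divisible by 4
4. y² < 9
Yes

Take x = 6, y = 0. Substituting into each constraint:
  (1) -2(6) + 3(0) = -12 ✓
  (2) 0 < 8 ✓
  (3) 0 = 4 × 0, remainder 0 ✓
  (4) y² = (0)² = 0, and 0 < 9 ✓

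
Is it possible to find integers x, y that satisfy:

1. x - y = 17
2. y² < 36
Yes

Take x = 17, y = 0. Substituting into each constraint:
  (1) 17 + 0 = 17 ✓
  (2) y² = (0)² = 0, and 0 < 36 ✓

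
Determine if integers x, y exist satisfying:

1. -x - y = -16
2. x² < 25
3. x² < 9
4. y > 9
Yes

Take x = 0, y = 16. Substituting into each constraint:
  (1) 0 + (-16) = -16 ✓
  (2) x² = (0)² = 0, and 0 < 25 ✓
  (3) x² = (0)² = 0, and 0 < 9 ✓
  (4) 16 > 9 ✓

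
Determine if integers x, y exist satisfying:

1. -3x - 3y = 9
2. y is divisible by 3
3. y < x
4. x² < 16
Yes

Take x = 0, y = -3. Substituting into each constraint:
  (1) -3(0) - 3(-3) = 9 ✓
  (2) -3 = 3 × -1, remainder 0 ✓
  (3) -3 < 0 ✓
  (4) x² = (0)² = 0, and 0 < 16 ✓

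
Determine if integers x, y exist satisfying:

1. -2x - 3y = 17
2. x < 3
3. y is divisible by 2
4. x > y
No

A contradictory subset is {-2x - 3y = 17, y is divisible by 2}. No integer assignment can satisfy these jointly:

  - -2x - 3y = 17: is a linear equation tying the variables together
  - y is divisible by 2: restricts y to multiples of 2

Modular obstruction: writing y = 2y', every remaining term of the linear equation is divisible by 2, so the left side is ≡ 0 (mod 2); but the right side 17 ≡ 1 (mod 2). No integers can satisfy it.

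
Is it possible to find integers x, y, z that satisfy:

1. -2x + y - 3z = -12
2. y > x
Yes

Take x = 1, y = 2, z = 4. Substituting into each constraint:
  (1) -2(1) + 2 - 3(4) = -12 ✓
  (2) 2 > 1 ✓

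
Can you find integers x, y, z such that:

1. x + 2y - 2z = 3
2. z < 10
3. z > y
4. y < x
Yes

Take x = 5, y = 0, z = 1. Substituting into each constraint:
  (1) 5 + 2(0) - 2(1) = 3 ✓
  (2) 1 < 10 ✓
  (3) 1 > 0 ✓
  (4) 0 < 5 ✓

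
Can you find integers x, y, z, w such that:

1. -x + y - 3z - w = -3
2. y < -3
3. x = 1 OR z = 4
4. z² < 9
Yes

Take x = 1, y = -5, z = 0, w = -3. Substituting into each constraint:
  (1) (-1) + (-5) - 3(0) + 3 = -3 ✓
  (2) -5 < -3 ✓
  (3) x = 1, target 1 ✓ (first branch holds)
  (4) z² = (0)² = 0, and 0 < 9 ✓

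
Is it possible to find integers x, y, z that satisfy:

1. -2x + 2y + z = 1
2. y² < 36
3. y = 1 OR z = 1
Yes

Take x = 0, y = 1, z = -1. Substituting into each constraint:
  (1) -2(0) + 2(1) + (-1) = 1 ✓
  (2) y² = (1)² = 1, and 1 < 36 ✓
  (3) y = 1, target 1 ✓ (first branch holds)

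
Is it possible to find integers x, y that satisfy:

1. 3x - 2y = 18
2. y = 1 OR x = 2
Yes

Take x = 2, y = -6. Substituting into each constraint:
  (1) 3(2) - 2(-6) = 18 ✓
  (2) x = 2, target 2 ✓ (second branch holds)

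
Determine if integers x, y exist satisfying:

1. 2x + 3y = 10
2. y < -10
Yes

Take x = 23, y = -12. Substituting into each constraint:
  (1) 2(23) + 3(-12) = 10 ✓
  (2) -12 < -10 ✓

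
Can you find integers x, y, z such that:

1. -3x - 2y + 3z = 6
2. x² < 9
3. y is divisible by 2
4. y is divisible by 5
Yes

Take x = 0, y = 0, z = 2. Substituting into each constraint:
  (1) -3(0) - 2(0) + 3(2) = 6 ✓
  (2) x² = (0)² = 0, and 0 < 9 ✓
  (3) 0 = 2 × 0, remainder 0 ✓
  (4) 0 = 5 × 0, remainder 0 ✓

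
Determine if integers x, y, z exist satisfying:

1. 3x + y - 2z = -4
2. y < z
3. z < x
Yes

Take x = 1, y = -7, z = 0. Substituting into each constraint:
  (1) 3(1) + (-7) - 2(0) = -4 ✓
  (2) -7 < 0 ✓
  (3) 0 < 1 ✓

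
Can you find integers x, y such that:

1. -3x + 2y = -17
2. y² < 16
Yes

Take x = 7, y = 2. Substituting into each constraint:
  (1) -3(7) + 2(2) = -17 ✓
  (2) y² = (2)² = 4, and 4 < 16 ✓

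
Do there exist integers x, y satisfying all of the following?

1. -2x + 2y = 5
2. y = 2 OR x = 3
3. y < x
No

Even the single constraint (-2x + 2y = 5) is infeasible over the integers.

  - -2x + 2y = 5: every term on the left is divisible by 2, so the LHS ≡ 0 (mod 2), but the RHS 5 is not — no integer solution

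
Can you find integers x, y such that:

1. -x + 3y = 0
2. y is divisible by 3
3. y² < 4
Yes

Take x = 0, y = 0. Substituting into each constraint:
  (1) 0 + 3(0) = 0 ✓
  (2) 0 = 3 × 0, remainder 0 ✓
  (3) y² = (0)² = 0, and 0 < 4 ✓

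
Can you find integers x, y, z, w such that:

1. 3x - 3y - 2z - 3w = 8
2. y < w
Yes

Take x = 1, y = 0, z = -4, w = 1. Substituting into each constraint:
  (1) 3(1) - 3(0) - 2(-4) - 3(1) = 8 ✓
  (2) 0 < 1 ✓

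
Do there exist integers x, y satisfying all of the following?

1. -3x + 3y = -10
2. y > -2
No

Even the single constraint (-3x + 3y = -10) is infeasible over the integers.

  - -3x + 3y = -10: every term on the left is divisible by 3, so the LHS ≡ 0 (mod 3), but the RHS -10 is not — no integer solution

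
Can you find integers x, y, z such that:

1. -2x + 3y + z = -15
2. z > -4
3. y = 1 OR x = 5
Yes

Take x = 5, y = -1, z = -2. Substituting into each constraint:
  (1) -2(5) + 3(-1) + (-2) = -15 ✓
  (2) -2 > -4 ✓
  (3) x = 5, target 5 ✓ (second branch holds)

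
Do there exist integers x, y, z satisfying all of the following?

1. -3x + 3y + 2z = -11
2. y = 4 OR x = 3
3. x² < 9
Yes

Take x = 1, y = 4, z = -10. Substituting into each constraint:
  (1) -3(1) + 3(4) + 2(-10) = -11 ✓
  (2) y = 4, target 4 ✓ (first branch holds)
  (3) x² = (1)² = 1, and 1 < 9 ✓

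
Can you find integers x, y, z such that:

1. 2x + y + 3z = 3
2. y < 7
Yes

Take x = 0, y = 3, z = 0. Substituting into each constraint:
  (1) 2(0) + 3 + 3(0) = 3 ✓
  (2) 3 < 7 ✓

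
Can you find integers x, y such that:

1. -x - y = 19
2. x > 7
Yes

Take x = 8, y = -27. Substituting into each constraint:
  (1) (-8) + 27 = 19 ✓
  (2) 8 > 7 ✓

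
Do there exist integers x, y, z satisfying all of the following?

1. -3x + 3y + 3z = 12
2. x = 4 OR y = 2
Yes

Take x = 5, y = 2, z = 7. Substituting into each constraint:
  (1) -3(5) + 3(2) + 3(7) = 12 ✓
  (2) y = 2, target 2 ✓ (second branch holds)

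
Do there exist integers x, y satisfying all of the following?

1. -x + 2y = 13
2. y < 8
Yes

Take x = -13, y = 0. Substituting into each constraint:
  (1) 13 + 2(0) = 13 ✓
  (2) 0 < 8 ✓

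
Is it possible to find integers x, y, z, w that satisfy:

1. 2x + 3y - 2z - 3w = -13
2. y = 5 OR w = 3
Yes

Take x = 0, y = 5, z = 11, w = 2. Substituting into each constraint:
  (1) 2(0) + 3(5) - 2(11) - 3(2) = -13 ✓
  (2) y = 5, target 5 ✓ (first branch holds)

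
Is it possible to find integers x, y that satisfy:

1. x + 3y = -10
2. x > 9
Yes

Take x = 11, y = -7. Substituting into each constraint:
  (1) 11 + 3(-7) = -10 ✓
  (2) 11 > 9 ✓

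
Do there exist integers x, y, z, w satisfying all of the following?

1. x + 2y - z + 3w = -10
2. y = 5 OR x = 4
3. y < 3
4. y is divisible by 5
Yes

Take x = 4, y = 0, z = 14, w = 0. Substituting into each constraint:
  (1) 4 + 2(0) + (-14) + 3(0) = -10 ✓
  (2) x = 4, target 4 ✓ (second branch holds)
  (3) 0 < 3 ✓
  (4) 0 = 5 × 0, remainder 0 ✓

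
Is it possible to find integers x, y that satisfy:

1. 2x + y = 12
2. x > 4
Yes

Take x = 6, y = 0. Substituting into each constraint:
  (1) 2(6) + 0 = 12 ✓
  (2) 6 > 4 ✓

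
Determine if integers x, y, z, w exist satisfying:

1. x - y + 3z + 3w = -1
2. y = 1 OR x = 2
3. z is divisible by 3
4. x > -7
Yes

Take x = 2, y = 0, z = 0, w = -1. Substituting into each constraint:
  (1) 2 + 0 + 3(0) + 3(-1) = -1 ✓
  (2) x = 2, target 2 ✓ (second branch holds)
  (3) 0 = 3 × 0, remainder 0 ✓
  (4) 2 > -7 ✓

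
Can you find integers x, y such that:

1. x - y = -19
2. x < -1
Yes

Take x = -19, y = 0. Substituting into each constraint:
  (1) (-19) + 0 = -19 ✓
  (2) -19 < -1 ✓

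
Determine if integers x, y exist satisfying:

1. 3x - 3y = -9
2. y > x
Yes

Take x = 0, y = 3. Substituting into each constraint:
  (1) 3(0) - 3(3) = -9 ✓
  (2) 3 > 0 ✓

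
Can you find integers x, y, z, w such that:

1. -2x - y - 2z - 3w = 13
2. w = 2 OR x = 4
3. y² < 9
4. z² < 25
Yes

Take x = -10, y = 1, z = 0, w = 2. Substituting into each constraint:
  (1) -2(-10) + (-1) - 2(0) - 3(2) = 13 ✓
  (2) w = 2, target 2 ✓ (first branch holds)
  (3) y² = (1)² = 1, and 1 < 9 ✓
  (4) z² = (0)² = 0, and 0 < 25 ✓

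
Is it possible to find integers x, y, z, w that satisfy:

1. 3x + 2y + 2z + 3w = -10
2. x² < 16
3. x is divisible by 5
Yes

Take x = 0, y = 1, z = 0, w = -4. Substituting into each constraint:
  (1) 3(0) + 2(1) + 2(0) + 3(-4) = -10 ✓
  (2) x² = (0)² = 0, and 0 < 16 ✓
  (3) 0 = 5 × 0, remainder 0 ✓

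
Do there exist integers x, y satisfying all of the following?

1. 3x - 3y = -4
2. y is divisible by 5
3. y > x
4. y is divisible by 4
No

Even the single constraint (3x - 3y = -4) is infeasible over the integers.

  - 3x - 3y = -4: every term on the left is divisible by 3, so the LHS ≡ 0 (mod 3), but the RHS -4 is not — no integer solution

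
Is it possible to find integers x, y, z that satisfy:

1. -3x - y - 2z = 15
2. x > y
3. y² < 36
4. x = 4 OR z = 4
Yes

Take x = 4, y = 1, z = -14. Substituting into each constraint:
  (1) -3(4) + (-1) - 2(-14) = 15 ✓
  (2) 4 > 1 ✓
  (3) y² = (1)² = 1, and 1 < 36 ✓
  (4) x = 4, target 4 ✓ (first branch holds)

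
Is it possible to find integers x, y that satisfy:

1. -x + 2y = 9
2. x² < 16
Yes

Take x = 1, y = 5. Substituting into each constraint:
  (1) (-1) + 2(5) = 9 ✓
  (2) x² = (1)² = 1, and 1 < 16 ✓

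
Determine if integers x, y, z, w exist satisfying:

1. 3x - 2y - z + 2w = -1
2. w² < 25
Yes

Take x = 0, y = 0, z = 1, w = 0. Substituting into each constraint:
  (1) 3(0) - 2(0) + (-1) + 2(0) = -1 ✓
  (2) w² = (0)² = 0, and 0 < 25 ✓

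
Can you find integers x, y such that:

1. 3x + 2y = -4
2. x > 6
Yes

Take x = 8, y = -14. Substituting into each constraint:
  (1) 3(8) + 2(-14) = -4 ✓
  (2) 8 > 6 ✓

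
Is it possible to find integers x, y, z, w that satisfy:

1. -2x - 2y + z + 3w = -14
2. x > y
Yes

Take x = 0, y = -1, z = 2, w = -6. Substituting into each constraint:
  (1) -2(0) - 2(-1) + 2 + 3(-6) = -14 ✓
  (2) 0 > -1 ✓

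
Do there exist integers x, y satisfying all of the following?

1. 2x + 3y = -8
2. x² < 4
Yes

Take x = -1, y = -2. Substituting into each constraint:
  (1) 2(-1) + 3(-2) = -8 ✓
  (2) x² = (-1)² = 1, and 1 < 4 ✓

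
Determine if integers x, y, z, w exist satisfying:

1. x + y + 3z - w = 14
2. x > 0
Yes

Take x = 1, y = 0, z = 0, w = -13. Substituting into each constraint:
  (1) 1 + 0 + 3(0) + 13 = 14 ✓
  (2) 1 > 0 ✓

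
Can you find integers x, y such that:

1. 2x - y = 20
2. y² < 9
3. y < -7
No

A contradictory subset is {y² < 9, y < -7}. No integer assignment can satisfy these jointly:

  - y² < 9: restricts y to |y| ≤ 2
  - y < -7: bounds one variable relative to a constant

Direct contradiction: the bounds on y require y ≥ -2 and y ≤ -8 simultaneously, which is empty.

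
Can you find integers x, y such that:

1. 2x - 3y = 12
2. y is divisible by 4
Yes

Take x = 6, y = 0. Substituting into each constraint:
  (1) 2(6) - 3(0) = 12 ✓
  (2) 0 = 4 × 0, remainder 0 ✓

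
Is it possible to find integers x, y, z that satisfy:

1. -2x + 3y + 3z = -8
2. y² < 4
Yes

Take x = 4, y = 0, z = 0. Substituting into each constraint:
  (1) -2(4) + 3(0) + 3(0) = -8 ✓
  (2) y² = (0)² = 0, and 0 < 4 ✓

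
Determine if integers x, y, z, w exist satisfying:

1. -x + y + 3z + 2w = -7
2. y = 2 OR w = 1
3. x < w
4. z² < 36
Yes

Take x = 1, y = 2, z = -4, w = 2. Substituting into each constraint:
  (1) (-1) + 2 + 3(-4) + 2(2) = -7 ✓
  (2) y = 2, target 2 ✓ (first branch holds)
  (3) 1 < 2 ✓
  (4) z² = (-4)² = 16, and 16 < 36 ✓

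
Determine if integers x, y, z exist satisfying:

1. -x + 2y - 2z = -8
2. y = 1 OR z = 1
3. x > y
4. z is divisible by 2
Yes

Take x = 10, y = 1, z = 0. Substituting into each constraint:
  (1) (-10) + 2(1) - 2(0) = -8 ✓
  (2) y = 1, target 1 ✓ (first branch holds)
  (3) 10 > 1 ✓
  (4) 0 = 2 × 0, remainder 0 ✓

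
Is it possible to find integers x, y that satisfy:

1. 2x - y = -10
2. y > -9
Yes

Take x = 0, y = 10. Substituting into each constraint:
  (1) 2(0) + (-10) = -10 ✓
  (2) 10 > -9 ✓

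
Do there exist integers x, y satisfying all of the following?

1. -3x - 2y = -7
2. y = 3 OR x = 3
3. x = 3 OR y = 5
Yes

Take x = 3, y = -1. Substituting into each constraint:
  (1) -3(3) - 2(-1) = -7 ✓
  (2) x = 3, target 3 ✓ (second branch holds)
  (3) x = 3, target 3 ✓ (first branch holds)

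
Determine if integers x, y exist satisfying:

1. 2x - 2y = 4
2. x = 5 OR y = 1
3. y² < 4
Yes

Take x = 3, y = 1. Substituting into each constraint:
  (1) 2(3) - 2(1) = 4 ✓
  (2) y = 1, target 1 ✓ (second branch holds)
  (3) y² = (1)² = 1, and 1 < 4 ✓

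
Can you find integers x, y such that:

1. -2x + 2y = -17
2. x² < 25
No

Even the single constraint (-2x + 2y = -17) is infeasible over the integers.

  - -2x + 2y = -17: every term on the left is divisible by 2, so the LHS ≡ 0 (mod 2), but the RHS -17 is not — no integer solution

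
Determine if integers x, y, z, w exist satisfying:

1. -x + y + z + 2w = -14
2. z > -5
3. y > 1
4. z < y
Yes

Take x = 16, y = 2, z = 0, w = 0. Substituting into each constraint:
  (1) (-16) + 2 + 0 + 2(0) = -14 ✓
  (2) 0 > -5 ✓
  (3) 2 > 1 ✓
  (4) 0 < 2 ✓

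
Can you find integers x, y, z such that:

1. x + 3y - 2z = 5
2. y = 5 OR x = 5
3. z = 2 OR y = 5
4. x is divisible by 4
Yes

Take x = 0, y = 5, z = 5. Substituting into each constraint:
  (1) 0 + 3(5) - 2(5) = 5 ✓
  (2) y = 5, target 5 ✓ (first branch holds)
  (3) y = 5, target 5 ✓ (second branch holds)
  (4) 0 = 4 × 0, remainder 0 ✓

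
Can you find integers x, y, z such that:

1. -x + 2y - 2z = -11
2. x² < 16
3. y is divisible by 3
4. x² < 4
Yes

Take x = 1, y = 0, z = 5. Substituting into each constraint:
  (1) (-1) + 2(0) - 2(5) = -11 ✓
  (2) x² = (1)² = 1, and 1 < 16 ✓
  (3) 0 = 3 × 0, remainder 0 ✓
  (4) x² = (1)² = 1, and 1 < 4 ✓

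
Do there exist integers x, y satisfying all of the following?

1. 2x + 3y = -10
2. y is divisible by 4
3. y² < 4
Yes

Take x = -5, y = 0. Substituting into each constraint:
  (1) 2(-5) + 3(0) = -10 ✓
  (2) 0 = 4 × 0, remainder 0 ✓
  (3) y² = (0)² = 0, and 0 < 4 ✓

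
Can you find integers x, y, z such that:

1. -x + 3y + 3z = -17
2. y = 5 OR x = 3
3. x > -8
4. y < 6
Yes

Take x = 5, y = 5, z = -9. Substituting into each constraint:
  (1) (-5) + 3(5) + 3(-9) = -17 ✓
  (2) y = 5, target 5 ✓ (first branch holds)
  (3) 5 > -8 ✓
  (4) 5 < 6 ✓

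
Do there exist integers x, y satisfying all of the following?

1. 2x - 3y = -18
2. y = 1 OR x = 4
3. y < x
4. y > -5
No

A contradictory subset is {2x - 3y = -18, y = 1 OR x = 4, y < x}. No integer assignment can satisfy these jointly:

  - 2x - 3y = -18: is a linear equation tying the variables together
  - y = 1 OR x = 4: forces a choice: either y = 1 or x = 4
  - y < x: bounds one variable relative to another variable

Split on the disjunction (y = 1 OR x = 4):
  • If y = 1: with y = 1, every remaining term of the linear equation is divisible by 2, so the left side is ≡ 0 (mod 2); but the right side -15 ≡ 1 (mod 2). No integers can satisfy it.
  • If x = 4: with x = 4, every remaining term of the linear equation is divisible by 3, so the left side is ≡ 0 (mod 3); but the right side -26 ≡ 1 (mod 3). No integers can satisfy it.
Both branches are infeasible, so the system has no integer solution.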